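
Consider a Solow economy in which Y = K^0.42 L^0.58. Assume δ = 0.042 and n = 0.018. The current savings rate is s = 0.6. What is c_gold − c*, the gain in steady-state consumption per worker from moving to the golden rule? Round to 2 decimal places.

Δc ≈ 0.25

n + δ = 0.018 + 0.042 = 0.06.
Current steady state (s = 0.6): k* = (0.6/0.06)^(1/0.58) ≈ 52.9832, y* = 52.9832^0.42 ≈ 5.2983, c* = (1−0.6)·5.2983 ≈ 2.1193.
Golden rule sets MPK = n+δ: 0.42·k^(0.42−1) = 0.06, so k_gold = (0.42/0.06)^(1/0.58) ≈ 28.6461.
y_gold = 28.6461^0.42 ≈ 4.0923, c_gold = y_gold − 0.06·k_gold ≈ 2.3735.
Gain: Δc = 2.3735 − 2.1193 ≈ 0.2542.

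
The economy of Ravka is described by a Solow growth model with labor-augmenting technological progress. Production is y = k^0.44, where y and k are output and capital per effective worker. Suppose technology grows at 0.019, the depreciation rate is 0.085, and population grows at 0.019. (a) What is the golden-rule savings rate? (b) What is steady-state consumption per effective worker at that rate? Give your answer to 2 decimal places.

(a) s_gold = 0.44; (b) c_gold ≈ 1.52

The effective depreciation rate is n + g + δ = 0.019 + 0.019 + 0.085 = 0.123.
For Cobb-Douglas, s_gold equals capital's share: s_gold = 0.44.
Maximizing c = f(k) − (n+g+δ)·k gives f'(k) = n+g+δ, i.e. 0.44·k^(0.44−1) = 0.123, so k_gold = (0.44/0.123)^(1/0.56) ≈ 9.7382.
y_gold = 9.7382^0.44 ≈ 2.7223; c_gold = (1−0.44)·y_gold ≈ 1.5245.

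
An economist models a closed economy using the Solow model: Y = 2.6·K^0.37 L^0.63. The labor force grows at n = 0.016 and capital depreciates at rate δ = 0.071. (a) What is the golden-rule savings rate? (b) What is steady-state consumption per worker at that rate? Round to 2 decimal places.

n + δ = 0.016 + 0.071 = 0.087.
For Cobb-Douglas, s_gold equals capital's share: s_gold = 0.37.
Maximizing c = f(k) − (n+δ)·k gives f'(k) = n+δ, i.e. 0.37·2.6·k^(0.37−1) = 0.087, so k_gold = (0.37·2.6/0.087)^(1/0.63) ≈ 45.3520.
y_gold = 2.6·45.3520^0.37 ≈ 10.6639; c_gold = (1−0.37)·y_gold ≈ 6.7182.

(a) s_gold = 0.37; (b) c_gold ≈ 6.72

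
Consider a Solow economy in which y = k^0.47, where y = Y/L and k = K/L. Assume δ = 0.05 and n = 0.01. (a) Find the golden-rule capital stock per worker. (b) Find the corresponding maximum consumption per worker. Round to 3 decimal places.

(a) k_gold ≈ 48.606; (b) c_gold ≈ 3.289

The effective depreciation rate is n + δ = 0.01 + 0.05 = 0.06.
At the golden rule the marginal product of capital equals n+δ: 0.47·k^(0.47−1) = 0.06. Solving, k_gold = (0.47/0.06)^(1/0.53) ≈ 48.6062.
y_gold = 48.6062^0.47 ≈ 6.2050; c_gold = y_gold − 0.06·k_gold ≈ 3.2887.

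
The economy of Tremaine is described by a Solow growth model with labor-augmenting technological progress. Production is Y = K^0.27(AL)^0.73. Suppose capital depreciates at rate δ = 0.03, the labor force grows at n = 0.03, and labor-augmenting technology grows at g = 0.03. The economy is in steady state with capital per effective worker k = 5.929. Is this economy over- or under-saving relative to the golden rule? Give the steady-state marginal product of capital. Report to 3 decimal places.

over-saving; MPK ≈ 0.074

Capital per effective worker breaks even when investment replaces (n + g + δ)·k; here n + g + δ = 0.09.
MPK = 0.27·k^(0.27−1) = 0.27·5.929^(-0.73) ≈ 0.0736.
MPK < 0.09, so the economy is dynamically inefficient (over-saving).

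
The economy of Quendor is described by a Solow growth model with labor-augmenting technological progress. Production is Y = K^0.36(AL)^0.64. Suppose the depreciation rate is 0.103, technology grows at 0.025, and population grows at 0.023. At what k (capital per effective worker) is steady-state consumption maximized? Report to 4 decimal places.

n + g + δ = 0.023 + 0.025 + 0.103 = 0.151.
Golden rule sets MPK = n+g+δ: 0.36·k^(0.36−1) = 0.151, so k_gold = (0.36/0.151)^(1/0.64) ≈ 3.8866.

k_gold ≈ 3.8866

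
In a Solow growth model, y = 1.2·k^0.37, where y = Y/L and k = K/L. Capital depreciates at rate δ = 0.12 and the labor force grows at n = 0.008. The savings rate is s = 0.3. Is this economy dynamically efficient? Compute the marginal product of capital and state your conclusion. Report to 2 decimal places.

The effective depreciation rate is n + δ = 0.008 + 0.12 = 0.128.
Steady-state k*: s·A·k^0.37 = 0.128·k gives k* = (0.3·1.2/0.128)^(1/0.63) ≈ 5.1623.
MPK = 0.37·1.2·5.1623^(-0.63) ≈ 0.1579.
MPK > n+δ = 0.128, so the economy is dynamically efficient (under-saving).

dynamically efficient; MPK ≈ 0.16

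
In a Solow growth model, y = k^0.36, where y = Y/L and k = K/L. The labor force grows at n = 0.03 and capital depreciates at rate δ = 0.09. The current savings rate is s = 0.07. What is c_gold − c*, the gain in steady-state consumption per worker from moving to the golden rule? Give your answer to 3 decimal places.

Δc ≈ 0.501

Capital per worker breaks even when investment replaces (n + δ)·k; here n + δ = 0.12.
Current steady state (s = 0.07): k* = (0.07/0.12)^(1/0.64) ≈ 0.4308, y* = 0.4308^0.36 ≈ 0.7385, c* = (1−0.07)·0.7385 ≈ 0.6868.
Golden rule sets MPK = n+δ: 0.36·k^(0.36−1) = 0.12, so k_gold = (0.36/0.12)^(1/0.64) ≈ 5.5655.
y_gold = 5.5655^0.36 ≈ 1.8552, c_gold = y_gold − 0.12·k_gold ≈ 1.1873.
Gain: Δc = 1.1873 − 0.6868 ≈ 0.5005.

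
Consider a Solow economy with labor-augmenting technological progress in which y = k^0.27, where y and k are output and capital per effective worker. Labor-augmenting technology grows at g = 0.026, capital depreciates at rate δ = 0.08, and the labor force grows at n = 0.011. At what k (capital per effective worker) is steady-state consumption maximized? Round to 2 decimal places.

k_gold ≈ 3.14

Break-even investment rate: n + g + δ = 0.011 + 0.026 + 0.08 = 0.117.
Maximizing c = f(k) − (n+g+δ)·k gives f'(k) = n+g+δ, i.e. 0.27·k^(0.27−1) = 0.117, so k_gold = (0.27/0.117)^(1/0.73) ≈ 3.1442.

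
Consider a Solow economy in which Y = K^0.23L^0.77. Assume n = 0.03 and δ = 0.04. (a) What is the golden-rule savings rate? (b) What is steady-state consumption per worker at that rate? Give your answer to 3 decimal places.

(a) s_gold = 0.230; (b) c_gold ≈ 1.099

Capital per worker breaks even when investment replaces (n + δ)·k; here n + δ = 0.07.
For Cobb-Douglas, s_gold equals capital's share: s_gold = 0.23.
Golden rule sets MPK = n+δ: 0.23·k^(0.23−1) = 0.07, so k_gold = (0.23/0.07)^(1/0.77) ≈ 4.6876.
y_gold = 4.6876^0.23 ≈ 1.4267; c_gold = (1−0.23)·y_gold ≈ 1.0985.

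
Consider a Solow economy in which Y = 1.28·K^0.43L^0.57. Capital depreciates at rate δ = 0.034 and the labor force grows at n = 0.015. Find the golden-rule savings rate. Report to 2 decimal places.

s_gold = 0.43

Capital per worker breaks even when investment replaces (n + δ)·k; here n + δ = 0.049.
At the golden rule MPK = n+δ, and in any Cobb-Douglas steady state s = (n+δ)·k/y = MPK·k/y = capital's share 0.43.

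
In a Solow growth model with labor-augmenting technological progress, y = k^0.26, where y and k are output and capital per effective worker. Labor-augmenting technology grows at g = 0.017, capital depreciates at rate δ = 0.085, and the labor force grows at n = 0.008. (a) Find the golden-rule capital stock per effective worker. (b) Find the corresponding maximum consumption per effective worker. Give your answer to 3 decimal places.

Capital per effective worker breaks even when investment replaces (n + g + δ)·k; here n + g + δ = 0.11.
Setting f'(k) = n+g+δ gives 0.26·k^(0.26−1) = 0.11, hence k_gold = (0.26/0.11)^(1/0.74) ≈ 3.1977.
y_gold = 3.1977^0.26 ≈ 1.3529; c_gold = y_gold − 0.11·k_gold ≈ 1.0011.

(a) k_gold ≈ 3.198; (b) c_gold ≈ 1.001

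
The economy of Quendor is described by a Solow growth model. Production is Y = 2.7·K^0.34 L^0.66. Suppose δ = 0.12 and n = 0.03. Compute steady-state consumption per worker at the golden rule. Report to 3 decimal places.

c_gold ≈ 4.531

Capital per worker breaks even when investment replaces (n + δ)·k; here n + δ = 0.15.
At the golden rule the marginal product of capital equals n+δ: 0.34·2.7·k^(0.34−1) = 0.15. Solving, k_gold = (0.34·2.7/0.15)^(1/0.66) ≈ 15.5614.
y_gold = 2.7·15.5614^0.34 ≈ 6.8653.
c_gold = y_gold − (n+δ)·k_gold = 6.8653 − 0.15·15.5614 ≈ 4.5311.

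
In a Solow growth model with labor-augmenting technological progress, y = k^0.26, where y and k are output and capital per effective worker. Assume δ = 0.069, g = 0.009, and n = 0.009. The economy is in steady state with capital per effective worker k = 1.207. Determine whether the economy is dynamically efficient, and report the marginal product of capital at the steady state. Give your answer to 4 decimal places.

dynamically efficient; MPK ≈ 0.2262

n + g + δ = 0.009 + 0.009 + 0.069 = 0.087.
MPK = 0.26·k^(0.26−1) = 0.26·1.207^(-0.74) ≈ 0.2262.
MPK > 0.087, so the economy is dynamically efficient (under-saving).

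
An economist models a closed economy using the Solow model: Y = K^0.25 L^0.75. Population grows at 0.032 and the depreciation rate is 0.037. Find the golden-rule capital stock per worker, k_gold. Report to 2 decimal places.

Capital per worker breaks even when investment replaces (n + δ)·k; here n + δ = 0.069.
Maximizing c = f(k) − (n+δ)·k gives f'(k) = n+δ, i.e. 0.25·k^(0.25−1) = 0.069, so k_gold = (0.25/0.069)^(1/0.75) ≈ 5.5649.

k_gold ≈ 5.56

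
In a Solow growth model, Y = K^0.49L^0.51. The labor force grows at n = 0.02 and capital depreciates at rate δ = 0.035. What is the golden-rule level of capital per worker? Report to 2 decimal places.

The effective depreciation rate is n + δ = 0.02 + 0.035 = 0.055.
Golden rule sets MPK = n+δ: 0.49·k^(0.49−1) = 0.055, so k_gold = (0.49/0.055)^(1/0.51) ≈ 72.8481.

k_gold ≈ 72.85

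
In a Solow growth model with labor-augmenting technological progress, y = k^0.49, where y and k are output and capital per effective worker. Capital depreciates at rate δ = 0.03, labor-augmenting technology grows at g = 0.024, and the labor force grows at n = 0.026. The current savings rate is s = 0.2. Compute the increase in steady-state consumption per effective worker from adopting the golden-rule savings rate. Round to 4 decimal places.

Capital per effective worker breaks even when investment replaces (n + g + δ)·k; here n + g + δ = 0.08.
Current steady state (s = 0.2): k* = (0.2/0.08)^(1/0.51) ≈ 6.0294, y* = 6.0294^0.49 ≈ 2.4118, c* = (1−0.2)·2.4118 ≈ 1.9294.
Maximizing c = f(k) − (n+g+δ)·k gives f'(k) = n+g+δ, i.e. 0.49·k^(0.49−1) = 0.08, so k_gold = (0.49/0.08)^(1/0.51) ≈ 34.9418.
y_gold = 34.9418^0.49 ≈ 5.7048, c_gold = y_gold − 0.08·k_gold ≈ 2.9094.
Gain: Δc = 2.9094 − 1.9294 ≈ 0.9800.

Δc ≈ 0.9800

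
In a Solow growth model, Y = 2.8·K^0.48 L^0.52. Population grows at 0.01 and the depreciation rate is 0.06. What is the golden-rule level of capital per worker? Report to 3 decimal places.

Capital per worker breaks even when investment replaces (n + δ)·k; here n + δ = 0.07.
Maximizing c = f(k) − (n+δ)·k gives f'(k) = n+δ, i.e. 0.48·2.8·k^(0.48−1) = 0.07, so k_gold = (0.48·2.8/0.07)^(1/0.52) ≈ 293.6885.

k_gold ≈ 293.689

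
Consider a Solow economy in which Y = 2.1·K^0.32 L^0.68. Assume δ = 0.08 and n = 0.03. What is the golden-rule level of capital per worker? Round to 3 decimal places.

k_gold ≈ 14.317

n + δ = 0.03 + 0.08 = 0.11.
Setting f'(k) = n+δ gives 0.32·2.1·k^(0.32−1) = 0.11, hence k_gold = (0.32·2.1/0.11)^(1/0.68) ≈ 14.3169.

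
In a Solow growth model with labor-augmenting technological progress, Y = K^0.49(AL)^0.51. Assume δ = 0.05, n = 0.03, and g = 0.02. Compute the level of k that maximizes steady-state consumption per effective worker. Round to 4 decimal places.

k_gold ≈ 22.5593

n + g + δ = 0.03 + 0.02 + 0.05 = 0.1.
Golden rule sets MPK = n+g+δ: 0.49·k^(0.49−1) = 0.1, so k_gold = (0.49/0.1)^(1/0.51) ≈ 22.5593.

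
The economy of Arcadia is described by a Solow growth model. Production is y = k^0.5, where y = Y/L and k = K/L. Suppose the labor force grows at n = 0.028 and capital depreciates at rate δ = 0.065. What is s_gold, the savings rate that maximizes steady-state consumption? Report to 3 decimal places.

s_gold = 0.500

The effective depreciation rate is n + δ = 0.028 + 0.065 = 0.093.
At the golden rule MPK = n+δ, and in any Cobb-Douglas steady state s = (n+δ)·k/y = MPK·k/y = capital's share 0.5.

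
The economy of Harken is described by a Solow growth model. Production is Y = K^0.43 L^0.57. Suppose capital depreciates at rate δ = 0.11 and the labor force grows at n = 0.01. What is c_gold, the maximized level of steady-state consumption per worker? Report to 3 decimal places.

c_gold ≈ 1.493

Capital per worker breaks even when investment replaces (n + δ)·k; here n + δ = 0.12.
Setting f'(k) = n+δ gives 0.43·k^(0.43−1) = 0.12, hence k_gold = (0.43/0.12)^(1/0.57) ≈ 9.3850.
y_gold = 9.3850^0.43 ≈ 2.6191.
c_gold = y_gold − (n+δ)·k_gold = 2.6191 − 0.12·9.3850 ≈ 1.4929.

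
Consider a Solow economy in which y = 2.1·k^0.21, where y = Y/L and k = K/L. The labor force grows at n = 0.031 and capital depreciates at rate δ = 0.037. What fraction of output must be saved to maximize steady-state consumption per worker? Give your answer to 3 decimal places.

Break-even investment rate: n + δ = 0.031 + 0.037 = 0.068.
At the golden rule MPK = n+δ, and in any Cobb-Douglas steady state s = (n+δ)·k/y = MPK·k/y = capital's share 0.21.

s_gold = 0.210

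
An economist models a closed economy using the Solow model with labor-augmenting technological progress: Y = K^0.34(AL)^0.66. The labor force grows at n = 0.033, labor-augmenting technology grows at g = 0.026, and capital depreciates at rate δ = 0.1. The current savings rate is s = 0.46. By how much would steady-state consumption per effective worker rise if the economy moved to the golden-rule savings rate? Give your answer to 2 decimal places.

Δc ≈ 0.04

n + g + δ = 0.033 + 0.026 + 0.1 = 0.159.
Current steady state (s = 0.46): k* = (0.46/0.159)^(1/0.66) ≈ 5.0007, y* = 5.0007^0.34 ≈ 1.7285, c* = (1−0.46)·1.7285 ≈ 0.9334.
Setting f'(k) = n+g+δ gives 0.34·k^(0.34−1) = 0.159, hence k_gold = (0.34/0.159)^(1/0.66) ≈ 3.1632.
y_gold = 3.1632^0.34 ≈ 1.4793, c_gold = y_gold − 0.159·k_gold ≈ 0.9763.
Gain: Δc = 0.9763 − 0.9334 ≈ 0.0429.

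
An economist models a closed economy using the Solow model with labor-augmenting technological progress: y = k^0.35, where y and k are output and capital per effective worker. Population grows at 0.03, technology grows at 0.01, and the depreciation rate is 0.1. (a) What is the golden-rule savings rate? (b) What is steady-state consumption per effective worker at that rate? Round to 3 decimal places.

(a) s_gold = 0.350; (b) c_gold ≈ 1.065

Capital per effective worker breaks even when investment replaces (n + g + δ)·k; here n + g + δ = 0.14.
For Cobb-Douglas, s_gold equals capital's share: s_gold = 0.35.
Setting f'(k) = n+g+δ gives 0.35·k^(0.35−1) = 0.14, hence k_gold = (0.35/0.14)^(1/0.65) ≈ 4.0946.
y_gold = 4.0946^0.35 ≈ 1.6379; c_gold = (1−0.35)·y_gold ≈ 1.0646.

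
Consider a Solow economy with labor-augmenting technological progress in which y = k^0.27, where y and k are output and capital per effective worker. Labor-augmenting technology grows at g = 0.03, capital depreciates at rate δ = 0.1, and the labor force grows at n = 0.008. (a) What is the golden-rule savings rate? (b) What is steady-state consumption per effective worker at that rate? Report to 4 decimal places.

(a) s_gold = 0.2700; (b) c_gold ≈ 0.9357

n + g + δ = 0.008 + 0.03 + 0.1 = 0.138.
For Cobb-Douglas, s_gold equals capital's share: s_gold = 0.27.
Maximizing c = f(k) − (n+g+δ)·k gives f'(k) = n+g+δ, i.e. 0.27·k^(0.27−1) = 0.138, so k_gold = (0.27/0.138)^(1/0.73) ≈ 2.5078.
y_gold = 2.5078^0.27 ≈ 1.2818; c_gold = (1−0.27)·y_gold ≈ 0.9357.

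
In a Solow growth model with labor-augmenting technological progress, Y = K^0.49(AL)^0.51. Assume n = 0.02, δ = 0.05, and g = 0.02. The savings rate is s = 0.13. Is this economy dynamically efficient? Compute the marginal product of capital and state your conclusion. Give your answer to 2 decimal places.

The effective depreciation rate is n + g + δ = 0.02 + 0.02 + 0.05 = 0.09.
Steady-state k*: s·k^0.49 = 0.09·k gives k* = (0.13/0.09)^(1/0.51) ≈ 2.0565.
MPK = 0.49·2.0565^(-0.51) ≈ 0.3392.
MPK > n+g+δ = 0.09, so the economy is dynamically efficient (under-saving).

dynamically efficient; MPK ≈ 0.34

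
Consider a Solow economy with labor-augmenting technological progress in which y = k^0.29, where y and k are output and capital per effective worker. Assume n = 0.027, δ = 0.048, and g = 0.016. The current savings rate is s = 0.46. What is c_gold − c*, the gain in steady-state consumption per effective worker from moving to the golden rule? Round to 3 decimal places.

Capital per effective worker breaks even when investment replaces (n + g + δ)·k; here n + g + δ = 0.091.
Current steady state (s = 0.46): k* = (0.46/0.091)^(1/0.71) ≈ 9.7983, y* = 9.7983^0.29 ≈ 1.9384, c* = (1−0.46)·1.9384 ≈ 1.0467.
Golden rule sets MPK = n+g+δ: 0.29·k^(0.29−1) = 0.091, so k_gold = (0.29/0.091)^(1/0.71) ≈ 5.1163.
y_gold = 5.1163^0.29 ≈ 1.6054, c_gold = y_gold − 0.091·k_gold ≈ 1.1399.
Gain: Δc = 1.1399 − 1.0467 ≈ 0.0932.

Δc ≈ 0.093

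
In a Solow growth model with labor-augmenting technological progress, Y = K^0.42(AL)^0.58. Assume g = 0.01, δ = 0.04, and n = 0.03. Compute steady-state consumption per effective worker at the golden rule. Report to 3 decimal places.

c_gold ≈ 1.927

The effective depreciation rate is n + g + δ = 0.03 + 0.01 + 0.04 = 0.08.
At the golden rule the marginal product of capital equals n+g+δ: 0.42·k^(0.42−1) = 0.08. Solving, k_gold = (0.42/0.08)^(1/0.58) ≈ 17.4443.
y_gold = 17.4443^0.42 ≈ 3.3227.
c_gold = y_gold − (n+g+δ)·k_gold = 3.3227 − 0.08·17.4443 ≈ 1.9272.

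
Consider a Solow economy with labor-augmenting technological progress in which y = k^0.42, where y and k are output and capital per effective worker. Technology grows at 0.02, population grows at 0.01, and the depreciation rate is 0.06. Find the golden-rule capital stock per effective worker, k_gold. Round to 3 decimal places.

The effective depreciation rate is n + g + δ = 0.01 + 0.02 + 0.06 = 0.09.
Setting f'(k) = n+g+δ gives 0.42·k^(0.42−1) = 0.09, hence k_gold = (0.42/0.09)^(1/0.58) ≈ 14.2384.

k_gold ≈ 14.238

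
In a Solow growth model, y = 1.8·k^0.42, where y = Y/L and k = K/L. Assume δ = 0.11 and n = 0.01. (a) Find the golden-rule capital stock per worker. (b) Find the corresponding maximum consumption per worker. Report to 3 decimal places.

(a) k_gold ≈ 23.888; (b) c_gold ≈ 3.959

Break-even investment rate: n + δ = 0.01 + 0.11 = 0.12.
Maximizing c = f(k) − (n+δ)·k gives f'(k) = n+δ, i.e. 0.42·1.8·k^(0.42−1) = 0.12, so k_gold = (0.42·1.8/0.12)^(1/0.58) ≈ 23.8876.
y_gold = 1.8·23.8876^0.42 ≈ 6.8250; c_gold = y_gold − 0.12·k_gold ≈ 3.9585.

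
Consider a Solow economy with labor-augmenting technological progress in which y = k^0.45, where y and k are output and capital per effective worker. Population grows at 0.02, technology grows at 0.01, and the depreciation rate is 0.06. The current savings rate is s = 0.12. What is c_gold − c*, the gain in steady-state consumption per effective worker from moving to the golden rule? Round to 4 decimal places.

Break-even investment rate: n + g + δ = 0.02 + 0.01 + 0.06 = 0.09.
Current steady state (s = 0.12): k* = (0.12/0.09)^(1/0.55) ≈ 1.6872, y* = 1.6872^0.45 ≈ 1.2654, c* = (1−0.12)·1.2654 ≈ 1.1135.
At the golden rule the marginal product of capital equals n+g+δ: 0.45·k^(0.45−1) = 0.09. Solving, k_gold = (0.45/0.09)^(1/0.55) ≈ 18.6575.
y_gold = 18.6575^0.45 ≈ 3.7315, c_gold = y_gold − 0.09·k_gold ≈ 2.0523.
Gain: Δc = 2.0523 − 1.1135 ≈ 0.9388.

Δc ≈ 0.9388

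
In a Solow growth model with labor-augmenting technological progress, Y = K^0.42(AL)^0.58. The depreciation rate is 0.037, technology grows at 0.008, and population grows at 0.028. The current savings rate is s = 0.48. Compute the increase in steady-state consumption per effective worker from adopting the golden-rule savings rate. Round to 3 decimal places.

Δc ≈ 0.026

Capital per effective worker breaks even when investment replaces (n + g + δ)·k; here n + g + δ = 0.073.
Current steady state (s = 0.48): k* = (0.48/0.073)^(1/0.58) ≈ 25.7160, y* = 25.7160^0.42 ≈ 3.9110, c* = (1−0.48)·3.9110 ≈ 2.0337.
At the golden rule the marginal product of capital equals n+g+δ: 0.42·k^(0.42−1) = 0.073. Solving, k_gold = (0.42/0.073)^(1/0.58) ≈ 20.4276.
y_gold = 20.4276^0.42 ≈ 3.5505, c_gold = y_gold − 0.073·k_gold ≈ 2.0593.
Gain: Δc = 2.0593 − 2.0337 ≈ 0.0256.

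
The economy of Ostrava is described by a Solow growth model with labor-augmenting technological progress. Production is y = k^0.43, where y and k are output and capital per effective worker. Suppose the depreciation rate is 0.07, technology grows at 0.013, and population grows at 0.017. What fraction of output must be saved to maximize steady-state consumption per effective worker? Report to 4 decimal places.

Break-even investment rate: n + g + δ = 0.017 + 0.013 + 0.07 = 0.1.
At the golden rule MPK = n+g+δ, and in any Cobb-Douglas steady state s = (n+g+δ)·k/y = MPK·k/y = capital's share 0.43.

s_gold = 0.4300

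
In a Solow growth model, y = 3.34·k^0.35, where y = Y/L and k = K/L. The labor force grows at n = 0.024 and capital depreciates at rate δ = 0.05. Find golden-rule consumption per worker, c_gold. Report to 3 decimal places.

The effective depreciation rate is n + δ = 0.024 + 0.05 = 0.074.
Golden rule sets MPK = n+δ: 0.35·3.34·k^(0.35−1) = 0.074, so k_gold = (0.35·3.34/0.074)^(1/0.65) ≈ 69.8190.
y_gold = 3.34·69.8190^0.35 ≈ 14.7617.
c_gold = y_gold − (n+δ)·k_gold = 14.7617 − 0.074·69.8190 ≈ 9.5951.

c_gold ≈ 9.595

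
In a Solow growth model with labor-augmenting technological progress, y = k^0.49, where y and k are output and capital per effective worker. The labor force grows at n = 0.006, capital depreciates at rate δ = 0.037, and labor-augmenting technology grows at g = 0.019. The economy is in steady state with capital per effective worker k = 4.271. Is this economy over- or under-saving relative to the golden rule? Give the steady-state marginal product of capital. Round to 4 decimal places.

under-saving; MPK ≈ 0.2337

Break-even investment rate: n + g + δ = 0.006 + 0.019 + 0.037 = 0.062.
MPK = 0.49·k^(0.49−1) = 0.49·4.271^(-0.51) ≈ 0.2337.
MPK > 0.062, so the economy is dynamically efficient (under-saving).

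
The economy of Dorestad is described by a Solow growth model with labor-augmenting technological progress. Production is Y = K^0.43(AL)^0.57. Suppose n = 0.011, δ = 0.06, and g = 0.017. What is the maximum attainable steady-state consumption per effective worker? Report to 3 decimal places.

n + g + δ = 0.011 + 0.017 + 0.06 = 0.088.
Golden rule sets MPK = n+g+δ: 0.43·k^(0.43−1) = 0.088, so k_gold = (0.43/0.088)^(1/0.57) ≈ 16.1714.
y_gold = 16.1714^0.43 ≈ 3.3095.
c_gold = y_gold − (n+g+δ)·k_gold = 3.3095 − 0.088·16.1714 ≈ 1.8864.

c_gold ≈ 1.886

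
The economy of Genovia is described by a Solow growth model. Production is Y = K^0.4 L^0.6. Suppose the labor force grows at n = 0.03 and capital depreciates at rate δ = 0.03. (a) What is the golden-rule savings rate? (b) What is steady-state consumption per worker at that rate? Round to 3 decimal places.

(a) s_gold = 0.400; (b) c_gold ≈ 2.125

The effective depreciation rate is n + δ = 0.03 + 0.03 = 0.06.
For Cobb-Douglas, s_gold equals capital's share: s_gold = 0.4.
Golden rule sets MPK = n+δ: 0.4·k^(0.4−1) = 0.06, so k_gold = (0.4/0.06)^(1/0.6) ≈ 23.6146.
y_gold = 23.6146^0.4 ≈ 3.5422; c_gold = (1−0.4)·y_gold ≈ 2.1253.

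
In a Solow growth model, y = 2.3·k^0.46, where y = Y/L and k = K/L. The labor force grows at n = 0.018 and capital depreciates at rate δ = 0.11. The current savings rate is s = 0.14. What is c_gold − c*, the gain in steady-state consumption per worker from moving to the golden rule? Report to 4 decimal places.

Δc ≈ 3.1674

Capital per worker breaks even when investment replaces (n + δ)·k; here n + δ = 0.128.
Current steady state (s = 0.14): k* = (0.14·2.3/0.128)^(1/0.54) ≈ 5.5200, y* = 2.3·5.5200^0.46 ≈ 5.0468, c* = (1−0.14)·5.0468 ≈ 4.3403.
Maximizing c = f(k) − (n+δ)·k gives f'(k) = n+δ, i.e. 0.46·2.3·k^(0.46−1) = 0.128, so k_gold = (0.46·2.3/0.128)^(1/0.54) ≈ 49.9642.
y_gold = 2.3·49.9642^0.46 ≈ 13.9031, c_gold = y_gold − 0.128·k_gold ≈ 7.5077.
Gain: Δc = 7.5077 − 4.3403 ≈ 3.1674.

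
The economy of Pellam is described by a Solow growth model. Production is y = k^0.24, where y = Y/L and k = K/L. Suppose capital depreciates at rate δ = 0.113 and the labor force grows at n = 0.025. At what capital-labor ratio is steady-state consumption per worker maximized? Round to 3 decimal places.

k_gold ≈ 2.071

n + δ = 0.025 + 0.113 = 0.138.
Golden rule sets MPK = n+δ: 0.24·k^(0.24−1) = 0.138, so k_gold = (0.24/0.138)^(1/0.76) ≈ 2.0712.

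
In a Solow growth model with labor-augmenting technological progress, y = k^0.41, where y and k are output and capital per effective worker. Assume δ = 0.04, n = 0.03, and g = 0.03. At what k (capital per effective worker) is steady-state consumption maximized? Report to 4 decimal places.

The effective depreciation rate is n + g + δ = 0.03 + 0.03 + 0.04 = 0.1.
Maximizing c = f(k) − (n+g+δ)·k gives f'(k) = n+g+δ, i.e. 0.41·k^(0.41−1) = 0.1, so k_gold = (0.41/0.1)^(1/0.59) ≈ 10.9299.

k_gold ≈ 10.9299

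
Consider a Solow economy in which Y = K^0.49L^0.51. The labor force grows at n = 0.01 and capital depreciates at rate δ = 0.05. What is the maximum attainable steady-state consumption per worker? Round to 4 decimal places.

c_gold ≈ 3.8357

Break-even investment rate: n + δ = 0.01 + 0.05 = 0.06.
Golden rule sets MPK = n+δ: 0.49·k^(0.49−1) = 0.06, so k_gold = (0.49/0.06)^(1/0.51) ≈ 61.4219.
y_gold = 61.4219^0.49 ≈ 7.5210.
c_gold = y_gold − (n+δ)·k_gold = 7.5210 − 0.06·61.4219 ≈ 3.8357.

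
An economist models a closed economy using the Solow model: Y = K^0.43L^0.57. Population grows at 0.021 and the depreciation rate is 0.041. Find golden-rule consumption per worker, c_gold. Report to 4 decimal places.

c_gold ≈ 2.4568

The effective depreciation rate is n + δ = 0.021 + 0.041 = 0.062.
Maximizing c = f(k) − (n+δ)·k gives f'(k) = n+δ, i.e. 0.43·k^(0.43−1) = 0.062, so k_gold = (0.43/0.062)^(1/0.57) ≈ 29.8933.
y_gold = 29.8933^0.43 ≈ 4.3102.
c_gold = y_gold − (n+δ)·k_gold = 4.3102 − 0.062·29.8933 ≈ 2.4568.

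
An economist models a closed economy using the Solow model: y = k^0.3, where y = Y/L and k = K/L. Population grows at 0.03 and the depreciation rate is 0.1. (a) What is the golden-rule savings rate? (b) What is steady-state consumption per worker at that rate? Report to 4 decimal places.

Capital per worker breaks even when investment replaces (n + δ)·k; here n + δ = 0.13.
For Cobb-Douglas, s_gold equals capital's share: s_gold = 0.3.
Golden rule sets MPK = n+δ: 0.3·k^(0.3−1) = 0.13, so k_gold = (0.3/0.13)^(1/0.7) ≈ 3.3024.
y_gold = 3.3024^0.3 ≈ 1.4310; c_gold = (1−0.3)·y_gold ≈ 1.0017.

(a) s_gold = 0.3000; (b) c_gold ≈ 1.0017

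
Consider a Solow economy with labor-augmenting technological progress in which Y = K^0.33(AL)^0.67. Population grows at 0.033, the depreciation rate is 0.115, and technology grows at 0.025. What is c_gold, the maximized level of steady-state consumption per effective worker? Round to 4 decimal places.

c_gold ≈ 0.9209

The effective depreciation rate is n + g + δ = 0.033 + 0.025 + 0.115 = 0.173.
At the golden rule the marginal product of capital equals n+g+δ: 0.33·k^(0.33−1) = 0.173. Solving, k_gold = (0.33/0.173)^(1/0.67) ≈ 2.6219.
y_gold = 2.6219^0.33 ≈ 1.3745.
c_gold = y_gold − (n+g+δ)·k_gold = 1.3745 − 0.173·2.6219 ≈ 0.9209.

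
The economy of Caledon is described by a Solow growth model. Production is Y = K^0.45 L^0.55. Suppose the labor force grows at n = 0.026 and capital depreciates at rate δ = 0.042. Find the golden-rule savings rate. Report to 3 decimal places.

s_gold = 0.450

n + δ = 0.026 + 0.042 = 0.068.
At the golden rule MPK = n+δ, and in any Cobb-Douglas steady state s = (n+δ)·k/y = MPK·k/y = capital's share 0.45.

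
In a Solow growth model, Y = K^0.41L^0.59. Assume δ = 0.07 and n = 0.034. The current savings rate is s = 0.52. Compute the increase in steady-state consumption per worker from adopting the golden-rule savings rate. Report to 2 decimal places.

Δc ≈ 0.06

Break-even investment rate: n + δ = 0.034 + 0.07 = 0.104.
Current steady state (s = 0.52): k* = (0.52/0.104)^(1/0.59) ≈ 15.3001, y* = 15.3001^0.41 ≈ 3.0600, c* = (1−0.52)·3.0600 ≈ 1.4688.
At the golden rule the marginal product of capital equals n+δ: 0.41·k^(0.41−1) = 0.104. Solving, k_gold = (0.41/0.104)^(1/0.59) ≈ 10.2270.
y_gold = 10.2270^0.41 ≈ 2.5942, c_gold = y_gold − 0.104·k_gold ≈ 1.5306.
Gain: Δc = 1.5306 − 1.4688 ≈ 0.0617.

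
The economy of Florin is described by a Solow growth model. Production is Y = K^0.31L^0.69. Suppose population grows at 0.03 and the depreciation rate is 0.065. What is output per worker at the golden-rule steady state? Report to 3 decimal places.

Break-even investment rate: n + δ = 0.03 + 0.065 = 0.095.
At the golden rule the marginal product of capital equals n+δ: 0.31·k^(0.31−1) = 0.095. Solving, k_gold = (0.31/0.095)^(1/0.69) ≈ 5.5514.
Output: y_gold = k_gold^0.31 = 5.5514^0.31 ≈ 1.7012.

y_gold ≈ 1.701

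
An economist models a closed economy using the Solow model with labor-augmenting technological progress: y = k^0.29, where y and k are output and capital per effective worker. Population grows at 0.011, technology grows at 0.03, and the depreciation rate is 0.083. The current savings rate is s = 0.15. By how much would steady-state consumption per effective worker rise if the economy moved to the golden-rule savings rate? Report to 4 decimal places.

The effective depreciation rate is n + g + δ = 0.011 + 0.03 + 0.083 = 0.124.
Current steady state (s = 0.15): k* = (0.15/0.124)^(1/0.71) ≈ 1.3075, y* = 1.3075^0.29 ≈ 1.0809, c* = (1−0.15)·1.0809 ≈ 0.9187.
Golden rule sets MPK = n+g+δ: 0.29·k^(0.29−1) = 0.124, so k_gold = (0.29/0.124)^(1/0.71) ≈ 3.3089.
y_gold = 3.3089^0.29 ≈ 1.4148, c_gold = y_gold − 0.124·k_gold ≈ 1.0045.
Gain: Δc = 1.0045 − 0.9187 ≈ 0.0858.

Δc ≈ 0.0858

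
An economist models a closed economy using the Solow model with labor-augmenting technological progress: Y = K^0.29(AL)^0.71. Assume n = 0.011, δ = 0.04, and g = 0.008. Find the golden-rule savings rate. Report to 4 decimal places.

s_gold = 0.2900

The effective depreciation rate is n + g + δ = 0.011 + 0.008 + 0.04 = 0.059.
At the golden rule MPK = n+g+δ, and in any Cobb-Douglas steady state s = (n+g+δ)·k/y = MPK·k/y = capital's share 0.29.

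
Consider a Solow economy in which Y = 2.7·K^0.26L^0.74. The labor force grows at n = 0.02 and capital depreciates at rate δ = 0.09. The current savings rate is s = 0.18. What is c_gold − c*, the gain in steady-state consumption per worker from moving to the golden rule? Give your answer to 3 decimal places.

The effective depreciation rate is n + δ = 0.02 + 0.09 = 0.11.
Current steady state (s = 0.18): k* = (0.18·2.7/0.11)^(1/0.74) ≈ 7.4465, y* = 2.7·7.4465^0.26 ≈ 4.5506, c* = (1−0.18)·4.5506 ≈ 3.7315.
Golden rule sets MPK = n+δ: 0.26·2.7·k^(0.26−1) = 0.11, so k_gold = (0.26·2.7/0.11)^(1/0.74) ≈ 12.2395.
y_gold = 2.7·12.2395^0.26 ≈ 5.1782, c_gold = y_gold − 0.11·k_gold ≈ 3.8319.
Gain: Δc = 3.8319 − 3.7315 ≈ 0.1004.

Δc ≈ 0.100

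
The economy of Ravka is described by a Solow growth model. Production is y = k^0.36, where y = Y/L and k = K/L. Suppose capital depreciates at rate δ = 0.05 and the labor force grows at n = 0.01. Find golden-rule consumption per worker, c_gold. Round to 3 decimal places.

c_gold ≈ 1.753

The effective depreciation rate is n + δ = 0.01 + 0.05 = 0.06.
Golden rule sets MPK = n+δ: 0.36·k^(0.36−1) = 0.06, so k_gold = (0.36/0.06)^(1/0.64) ≈ 16.4385.
y_gold = 16.4385^0.36 ≈ 2.7397.
c_gold = y_gold − (n+δ)·k_gold = 2.7397 − 0.06·16.4385 ≈ 1.7534.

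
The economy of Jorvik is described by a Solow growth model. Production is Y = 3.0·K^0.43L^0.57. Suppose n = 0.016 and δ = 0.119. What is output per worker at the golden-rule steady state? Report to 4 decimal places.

Break-even investment rate: n + δ = 0.016 + 0.119 = 0.135.
Setting f'(k) = n+δ gives 0.43·3.0·k^(0.43−1) = 0.135, hence k_gold = (0.43·3.0/0.135)^(1/0.57) ≈ 52.4502.
Output: y_gold = 3.0·k_gold^0.43 = 3.0·52.4502^0.43 ≈ 16.4669.

y_gold ≈ 16.4669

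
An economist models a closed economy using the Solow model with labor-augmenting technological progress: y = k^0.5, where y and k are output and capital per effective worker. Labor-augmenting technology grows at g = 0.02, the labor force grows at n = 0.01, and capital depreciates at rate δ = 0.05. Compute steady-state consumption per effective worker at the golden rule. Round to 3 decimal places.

c_gold ≈ 3.125

Break-even investment rate: n + g + δ = 0.01 + 0.02 + 0.05 = 0.08.
At the golden rule the marginal product of capital equals n+g+δ: 0.5·k^(0.5−1) = 0.08. Solving, k_gold = (0.5/0.08)^(1/0.5) ≈ 39.0625.
y_gold = 39.0625^0.5 ≈ 6.2500.
c_gold = y_gold − (n+g+δ)·k_gold = 6.2500 − 0.08·39.0625 ≈ 3.1250.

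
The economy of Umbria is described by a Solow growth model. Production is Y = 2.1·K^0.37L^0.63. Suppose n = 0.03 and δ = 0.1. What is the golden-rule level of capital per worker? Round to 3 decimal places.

k_gold ≈ 17.081

The effective depreciation rate is n + δ = 0.03 + 0.1 = 0.13.
Setting f'(k) = n+δ gives 0.37·2.1·k^(0.37−1) = 0.13, hence k_gold = (0.37·2.1/0.13)^(1/0.63) ≈ 17.0806.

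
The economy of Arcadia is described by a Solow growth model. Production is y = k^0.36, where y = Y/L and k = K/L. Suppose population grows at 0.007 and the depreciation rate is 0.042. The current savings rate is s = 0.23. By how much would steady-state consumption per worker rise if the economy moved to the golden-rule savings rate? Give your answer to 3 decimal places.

Δc ≈ 0.128

n + δ = 0.007 + 0.042 = 0.049.
Current steady state (s = 0.23): k* = (0.23/0.049)^(1/0.64) ≈ 11.2013, y* = 11.2013^0.36 ≈ 2.3864, c* = (1−0.23)·2.3864 ≈ 1.8375.
Maximizing c = f(k) − (n+δ)·k gives f'(k) = n+δ, i.e. 0.36·k^(0.36−1) = 0.049, so k_gold = (0.36/0.049)^(1/0.64) ≈ 22.5575.
y_gold = 22.5575^0.36 ≈ 3.0703, c_gold = y_gold − 0.049·k_gold ≈ 1.9650.
Gain: Δc = 1.9650 − 1.8375 ≈ 0.1275.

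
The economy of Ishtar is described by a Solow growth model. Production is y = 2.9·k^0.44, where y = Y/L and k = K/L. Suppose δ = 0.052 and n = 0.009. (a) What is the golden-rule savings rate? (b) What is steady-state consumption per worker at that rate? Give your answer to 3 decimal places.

The effective depreciation rate is n + δ = 0.009 + 0.052 = 0.061.
For Cobb-Douglas, s_gold equals capital's share: s_gold = 0.44.
Setting f'(k) = n+δ gives 0.44·2.9·k^(0.44−1) = 0.061, hence k_gold = (0.44·2.9/0.061)^(1/0.56) ≈ 228.0725.
y_gold = 2.9·228.0725^0.44 ≈ 31.6191; c_gold = (1−0.44)·y_gold ≈ 17.7067.

(a) s_gold = 0.440; (b) c_gold ≈ 17.707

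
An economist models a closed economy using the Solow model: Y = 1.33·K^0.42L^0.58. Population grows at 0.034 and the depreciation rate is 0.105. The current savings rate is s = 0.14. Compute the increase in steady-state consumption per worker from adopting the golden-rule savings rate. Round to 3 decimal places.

Δc ≈ 0.699

Break-even investment rate: n + δ = 0.034 + 0.105 = 0.139.
Current steady state (s = 0.14): k* = (0.14·1.33/0.139)^(1/0.58) ≈ 1.6554, y* = 1.33·1.6554^0.42 ≈ 1.6436, c* = (1−0.14)·1.6436 ≈ 1.4135.
Setting f'(k) = n+δ gives 0.42·1.33·k^(0.42−1) = 0.139, hence k_gold = (0.42·1.33/0.139)^(1/0.58) ≈ 11.0034.
y_gold = 1.33·11.0034^0.42 ≈ 3.6416, c_gold = y_gold − 0.139·k_gold ≈ 2.1121.
Gain: Δc = 2.1121 − 1.4135 ≈ 0.6987.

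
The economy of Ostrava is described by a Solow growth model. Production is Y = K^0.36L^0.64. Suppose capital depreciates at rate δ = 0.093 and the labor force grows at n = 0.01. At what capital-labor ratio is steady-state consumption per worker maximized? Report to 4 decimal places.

Capital per worker breaks even when investment replaces (n + δ)·k; here n + δ = 0.103.
Golden rule sets MPK = n+δ: 0.36·k^(0.36−1) = 0.103, so k_gold = (0.36/0.103)^(1/0.64) ≈ 7.0659.

k_gold ≈ 7.0659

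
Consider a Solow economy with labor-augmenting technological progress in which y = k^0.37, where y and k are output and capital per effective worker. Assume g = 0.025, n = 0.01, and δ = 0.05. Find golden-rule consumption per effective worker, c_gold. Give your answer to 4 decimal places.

n + g + δ = 0.01 + 0.025 + 0.05 = 0.085.
Maximizing c = f(k) − (n+g+δ)·k gives f'(k) = n+g+δ, i.e. 0.37·k^(0.37−1) = 0.085, so k_gold = (0.37/0.085)^(1/0.63) ≈ 10.3262.
y_gold = 10.3262^0.37 ≈ 2.3722.
c_gold = y_gold − (n+g+δ)·k_gold = 2.3722 − 0.085·10.3262 ≈ 1.4945.

c_gold ≈ 1.4945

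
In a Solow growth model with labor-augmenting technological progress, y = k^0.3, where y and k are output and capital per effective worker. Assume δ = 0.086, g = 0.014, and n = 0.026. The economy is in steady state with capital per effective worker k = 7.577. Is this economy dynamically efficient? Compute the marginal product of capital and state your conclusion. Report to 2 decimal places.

Break-even investment rate: n + g + δ = 0.026 + 0.014 + 0.086 = 0.126.
MPK = 0.3·k^(0.3−1) = 0.3·7.577^(-0.7) ≈ 0.0727.
MPK < 0.126, so the economy is dynamically inefficient (over-saving).

dynamically inefficient; MPK ≈ 0.07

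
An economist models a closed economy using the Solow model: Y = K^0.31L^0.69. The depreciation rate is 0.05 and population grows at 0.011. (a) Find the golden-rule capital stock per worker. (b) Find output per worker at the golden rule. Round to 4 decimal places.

n + δ = 0.011 + 0.05 = 0.061.
At the golden rule the marginal product of capital equals n+δ: 0.31·k^(0.31−1) = 0.061. Solving, k_gold = (0.31/0.061)^(1/0.69) ≈ 10.5496.
y_gold = 10.5496^0.31 ≈ 2.0759.

(a) k_gold ≈ 10.5496; (b) y_gold ≈ 2.0759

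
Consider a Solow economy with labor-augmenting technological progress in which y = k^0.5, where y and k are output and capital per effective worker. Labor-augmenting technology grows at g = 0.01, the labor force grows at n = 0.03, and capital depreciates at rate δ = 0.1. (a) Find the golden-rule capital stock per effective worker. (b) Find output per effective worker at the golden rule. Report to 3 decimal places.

n + g + δ = 0.03 + 0.01 + 0.1 = 0.14.
At the golden rule the marginal product of capital equals n+g+δ: 0.5·k^(0.5−1) = 0.14. Solving, k_gold = (0.5/0.14)^(1/0.5) ≈ 12.7551.
y_gold = 12.7551^0.5 ≈ 3.5714.

(a) k_gold ≈ 12.755; (b) y_gold ≈ 3.571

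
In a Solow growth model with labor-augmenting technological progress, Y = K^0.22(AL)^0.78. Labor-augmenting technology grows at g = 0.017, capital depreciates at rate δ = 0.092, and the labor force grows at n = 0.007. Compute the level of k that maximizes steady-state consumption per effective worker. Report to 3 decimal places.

n + g + δ = 0.007 + 0.017 + 0.092 = 0.116.
Setting f'(k) = n+g+δ gives 0.22·k^(0.22−1) = 0.116, hence k_gold = (0.22/0.116)^(1/0.78) ≈ 2.2718.

k_gold ≈ 2.272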